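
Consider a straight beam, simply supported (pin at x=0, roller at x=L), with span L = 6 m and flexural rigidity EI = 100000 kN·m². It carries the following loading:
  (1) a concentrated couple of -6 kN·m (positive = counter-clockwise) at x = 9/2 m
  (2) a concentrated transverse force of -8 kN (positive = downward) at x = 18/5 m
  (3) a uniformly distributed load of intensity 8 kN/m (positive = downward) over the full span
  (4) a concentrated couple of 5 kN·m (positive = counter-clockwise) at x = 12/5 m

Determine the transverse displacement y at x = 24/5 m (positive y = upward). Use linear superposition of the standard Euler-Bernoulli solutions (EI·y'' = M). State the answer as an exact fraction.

y(24/5) = -128313/250000000 m

Load 1 — applied couple M₀=-6 kN·m at a=9/2 m (b=L-a=3/2):
  y_1 = (M₀x³/(6L)-M₀(x-a)²/2+C₁x)/EI  [x>a] with C₁=M₀(3b²-L²)/(6L)=39/8 = ((-6)·(24/5)³/(6·6)-(-6)·((24/5)-(9/2))²/2+(39/8)·(24/5))/100000 = 2619/50000000 m
Load 2 — point force P=-8 kN at a=18/5 m (b=L-a=12/5):
  y_2 = -Pa(L-x)(2Lx-a²-x²)/(6LEI)  [x>a] = -(-8)·(18/5)·(6-(24/5))·(2·6·(24/5)-(18/5)²-(24/5)²)/(6·6·100000) = 81/390625 m
Load 3 — uniform load w=8 kN/m over full span:
  y_3 = -wx(L³-2Lx²+x³)/(24EI) = -8·(24/5)·(6³-2·6·(24/5)²+(24/5)³)/(24·100000) = -1566/1953125 m
Load 4 — applied couple M₀=5 kN·m at a=12/5 m (b=L-a=18/5):
  y_4 = (M₀x³/(6L)-M₀(x-a)²/2+C₁x)/EI  [x>a] with C₁=M₀(3b²-L²)/(6L)=2/5 = (5·(24/5)³/(6·6)-5·((24/5)-(12/5))²/2+(2/5)·(24/5))/100000 = 9/312500 m
Superposition: y = Σ y_i = -128313/250000000 m ≈ -0.000513 m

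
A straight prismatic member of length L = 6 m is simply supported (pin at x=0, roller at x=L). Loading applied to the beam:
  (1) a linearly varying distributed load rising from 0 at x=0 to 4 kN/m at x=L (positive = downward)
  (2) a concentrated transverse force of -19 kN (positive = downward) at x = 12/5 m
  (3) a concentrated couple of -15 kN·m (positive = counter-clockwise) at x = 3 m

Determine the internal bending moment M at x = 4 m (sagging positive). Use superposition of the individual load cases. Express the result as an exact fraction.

M(4) = -59/45 kN·m

Load 1 — triangular load w₀=4 kN/m (0→w₀ over full span):
  M_1 = w₀Lx/6 - w₀x³/(6L) = 4·6·4/6 - 4·4³/(6·6) = 80/9 kN·m
Load 2 — point force P=-19 kN at a=12/5 m (b=L-a=18/5):
  M_2 = Pa(L-x)/L  [x>a] = (-19)·(12/5)·(6-4)/6 = -76/5 kN·m
Load 3 — applied couple M₀=-15 kN·m at a=3 m (b=L-a=3):
  M_3 = M₀x/L - M₀  [x>a] = (-15)·4/6 - (-15) = 5 kN·m
Superposition: M = Σ M_i = -59/45 kN·m ≈ -1.311111 kN·m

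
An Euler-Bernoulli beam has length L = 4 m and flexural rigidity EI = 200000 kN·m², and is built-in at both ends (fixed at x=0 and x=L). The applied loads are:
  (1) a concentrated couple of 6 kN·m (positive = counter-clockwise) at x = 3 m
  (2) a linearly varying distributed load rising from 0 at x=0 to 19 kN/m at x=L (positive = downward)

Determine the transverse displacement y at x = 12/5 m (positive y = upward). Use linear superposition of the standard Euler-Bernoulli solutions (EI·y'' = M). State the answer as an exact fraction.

y(12/5) = -118473/3125000000 m

Load 1 — applied couple M₀=6 kN·m at a=3 m (b=L-a=1):
  y_1 = (R_Ax³/6 - M_Ax²/2)/EI  [x≤a] with R_A=27/16, M_A=15/8 = ((27/16)·(12/5)³/6 - (15/8)·(12/5)²/2)/200000 = -189/25000000 m
Load 2 — triangular load w₀=19 kN/m (0→w₀ over full span):
  y_2 = -w₀x²(L-x)²(x+2L)/(120LEI) = -19·(12/5)²·(4-(12/5))²·((12/5)+2·4)/(120·4·200000) = -1482/48828125 m
Superposition: y = Σ y_i = -118473/3125000000 m ≈ -0.000038 m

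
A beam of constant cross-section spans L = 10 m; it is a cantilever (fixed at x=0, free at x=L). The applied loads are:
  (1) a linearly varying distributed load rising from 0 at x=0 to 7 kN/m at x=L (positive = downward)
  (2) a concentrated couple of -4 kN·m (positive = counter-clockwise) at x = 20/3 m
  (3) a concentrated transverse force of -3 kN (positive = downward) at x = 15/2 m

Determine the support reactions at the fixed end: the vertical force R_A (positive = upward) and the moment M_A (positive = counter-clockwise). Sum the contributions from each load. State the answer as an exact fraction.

Load 1 — triangular load w₀=7 kN/m (0→w₀ over full span):
  R_A = w₀L/2 = 7·10/2 = 35 kN
  M_A = w₀L²/3 = 7·10²/3 = 700/3 kN·m
Load 2 — applied couple M₀=-4 kN·m at a=20/3 m (b=L-a=10/3):
  R_A = 0 kN
  M_A = -M₀ = -(-4) = 4 kN·m
Load 3 — point force P=-3 kN at a=15/2 m (b=L-a=5/2):
  R_A = P = (-3) = -3 kN
  M_A = Pa = (-3)·(15/2) = -45/2 kN·m
Superposition: R_A = 32 kN, M_A = 1289/6 kN·m

R_A = 32 kN, M_A = 1289/6 kN·m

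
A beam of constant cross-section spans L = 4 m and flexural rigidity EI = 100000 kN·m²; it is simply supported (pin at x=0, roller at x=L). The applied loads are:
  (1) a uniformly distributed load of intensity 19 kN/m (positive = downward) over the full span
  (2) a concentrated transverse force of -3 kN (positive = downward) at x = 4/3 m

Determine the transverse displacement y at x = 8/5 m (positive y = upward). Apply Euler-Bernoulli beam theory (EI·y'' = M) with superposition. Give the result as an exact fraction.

Load 1 — uniform load w=19 kN/m over full span:
  y_1 = -wx(L³-2Lx²+x³)/(24EI) = -19·(8/5)·(4³-2·4·(8/5)²+(8/5)³)/(24·100000) = -1178/1953125 m
Load 2 — point force P=-3 kN at a=4/3 m (b=L-a=8/3):
  y_2 = -Pa(L-x)(2Lx-a²-x²)/(6LEI)  [x>a] = -(-3)·(4/3)·(4-(8/5))·(2·4·(8/5)-(4/3)²-(8/5)²)/(6·4·100000) = 119/3515625 m
Superposition: y = Σ y_i = -10007/17578125 m ≈ -0.000569 m

y(8/5) = -10007/17578125 m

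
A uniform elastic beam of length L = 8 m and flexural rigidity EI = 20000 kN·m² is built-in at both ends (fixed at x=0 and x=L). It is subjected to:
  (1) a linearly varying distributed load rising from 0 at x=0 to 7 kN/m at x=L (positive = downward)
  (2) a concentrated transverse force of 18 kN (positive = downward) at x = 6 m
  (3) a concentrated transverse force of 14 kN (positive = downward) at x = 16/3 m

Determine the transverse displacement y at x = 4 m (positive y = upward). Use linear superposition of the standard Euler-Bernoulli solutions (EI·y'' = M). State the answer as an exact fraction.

Load 1 — triangular load w₀=7 kN/m (0→w₀ over full span):
  y_1 = -w₀x²(L-x)²(x+2L)/(120LEI) = -7·4²·(8-4)²·(4+2·8)/(120·8·20000) = -7/3750 m
Load 2 — point force P=18 kN at a=6 m (b=L-a=2):
  y_2 = -Pb²x²(3aL-(3a+b)x)/(6L³EI)  [x≤a] = -18·2²·4²·(3·6·8-(3·6+2)·4)/(6·8³·20000) = -3/2500 m
Load 3 — point force P=14 kN at a=16/3 m (b=L-a=8/3):
  y_3 = -Pb²x²(3aL-(3a+b)x)/(6L³EI)  [x≤a] = -14·(8/3)²·4²·(3·(16/3)·8-(3·(16/3)+(8/3))·4)/(6·8³·20000) = -14/10125 m
Superposition: y = Σ y_i = -901/202500 m ≈ -0.004449 m

y(4) = -901/202500 m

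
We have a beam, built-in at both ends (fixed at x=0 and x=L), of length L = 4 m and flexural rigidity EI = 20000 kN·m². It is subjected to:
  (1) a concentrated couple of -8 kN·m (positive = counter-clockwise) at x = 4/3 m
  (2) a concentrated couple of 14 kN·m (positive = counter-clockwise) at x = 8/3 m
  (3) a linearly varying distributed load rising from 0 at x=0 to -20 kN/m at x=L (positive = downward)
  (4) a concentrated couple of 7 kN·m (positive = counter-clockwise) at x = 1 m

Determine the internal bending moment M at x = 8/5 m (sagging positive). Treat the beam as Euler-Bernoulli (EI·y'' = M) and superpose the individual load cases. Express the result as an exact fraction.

Load 1 — applied couple M₀=-8 kN·m at a=4/3 m (b=L-a=8/3):
  M_1 = R_Ax - M_A - M₀  [x>a] with R_A=-8/3, M_A=0 = (-8/3)·(8/5) - 0 - (-8) = 56/15 kN·m
Load 2 — applied couple M₀=14 kN·m at a=8/3 m (b=L-a=4/3):
  M_2 = R_Ax - M_A  [x≤a] with R_A=14/3, M_A=14/3 = (14/3)·(8/5) - (14/3) = 14/5 kN·m
Load 3 — triangular load w₀=-20 kN/m (0→w₀ over full span):
  M_3 = 3w₀Lx/20 - w₀L²/30 - w₀x³/(6L) = 3·(-20)·4·(8/5)/20 - (-20)·4²/30 - (-20)·(8/5)³/(6·4) = -128/25 kN·m
Load 4 — applied couple M₀=7 kN·m at a=1 m (b=L-a=3):
  M_4 = R_Ax - M_A - M₀  [x>a] with R_A=63/32, M_A=-21/16 = (63/32)·(8/5) - (-21/16) - 7 = -203/80 kN·m
Superposition: M = Σ M_i = -1349/1200 kN·m ≈ -1.124167 kN·m

M(8/5) = -1349/1200 kN·m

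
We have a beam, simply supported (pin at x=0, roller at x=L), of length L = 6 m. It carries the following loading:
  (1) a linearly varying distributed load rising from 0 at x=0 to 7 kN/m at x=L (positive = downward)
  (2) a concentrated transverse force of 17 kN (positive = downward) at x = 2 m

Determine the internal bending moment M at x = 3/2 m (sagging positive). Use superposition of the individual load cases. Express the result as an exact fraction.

Load 1 — triangular load w₀=7 kN/m (0→w₀ over full span):
  M_1 = w₀Lx/6 - w₀x³/(6L) = 7·6·(3/2)/6 - 7·(3/2)³/(6·6) = 315/32 kN·m
Load 2 — point force P=17 kN at a=2 m (b=L-a=4):
  M_2 = Pbx/L  [x≤a] = 17·4·(3/2)/6 = 17 kN·m
Superposition: M = Σ M_i = 859/32 kN·m ≈ 26.843750 kN·m

M(3/2) = 859/32 kN·m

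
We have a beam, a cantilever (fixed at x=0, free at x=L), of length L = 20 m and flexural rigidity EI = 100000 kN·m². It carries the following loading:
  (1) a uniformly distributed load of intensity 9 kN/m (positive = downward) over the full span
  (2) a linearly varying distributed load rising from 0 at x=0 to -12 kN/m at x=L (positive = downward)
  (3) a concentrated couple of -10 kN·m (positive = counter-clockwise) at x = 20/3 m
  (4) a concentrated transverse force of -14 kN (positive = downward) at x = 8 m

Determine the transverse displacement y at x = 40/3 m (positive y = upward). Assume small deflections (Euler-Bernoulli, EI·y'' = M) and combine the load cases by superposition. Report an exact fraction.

Load 1 — uniform load w=9 kN/m over full span:
  y_1 = -wx²(x²-4Lx+6L²)/(24EI) = -9·(40/3)²·((40/3)²-4·20·(40/3)+6·20²)/(24·100000) = -136/135 m
Load 2 — triangular load w₀=-12 kN/m (0→w₀ over full span):
  y_2 = (w₀Lx³/12-w₀L²x²/6-w₀x⁵/(120L))/EI = ((-12)·20·(40/3)³/12-(-12)·20²·(40/3)²/6-(-12)·(40/3)⁵/(120·20))/100000 = 5888/6075 m
Load 3 — applied couple M₀=-10 kN·m at a=20/3 m (b=L-a=40/3):
  y_3 = M₀a(2x-a)/(2EI)  [x>a] = (-10)·(20/3)·(2·(40/3)-(20/3))/(2·100000) = -1/150 m
Load 4 — point force P=-14 kN at a=8 m (b=L-a=12):
  y_4 = -Pa²(3x-a)/(6EI)  [x>a] = -(-14)·8²·(3·(40/3)-8)/(6·100000) = 448/9375 m
Superposition: y = Σ y_i = 4451/1518750 m ≈ 0.002931 m

y(40/3) = 4451/1518750 m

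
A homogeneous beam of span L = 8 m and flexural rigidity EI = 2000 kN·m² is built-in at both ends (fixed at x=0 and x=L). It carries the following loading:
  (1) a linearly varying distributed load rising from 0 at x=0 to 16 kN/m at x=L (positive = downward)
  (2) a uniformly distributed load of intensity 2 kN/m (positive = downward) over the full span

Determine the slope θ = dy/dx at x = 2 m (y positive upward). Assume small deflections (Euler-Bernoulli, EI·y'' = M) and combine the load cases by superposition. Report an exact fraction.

θ(2) = -49/2500 rad

Load 1 — triangular load w₀=16 kN/m (0→w₀ over full span):
  θ_1 = -w₀(2x(L-x)(L-2x)(x+2L)+x²(L-x)²)/(120LEI) = -16·(2·2·(8-2)·(8-2·2)·(2+2·8)+2²·(8-2)²)/(120·8·2000) = -39/2500 rad
Load 2 — uniform load w=2 kN/m over full span:
  θ_2 = -wx(L-x)(L-2x)/(12EI) = -2·2·(8-2)·(8-2·2)/(12·2000) = -1/250 rad
Superposition: θ = Σ θ_i = -49/2500 rad ≈ -0.019600 rad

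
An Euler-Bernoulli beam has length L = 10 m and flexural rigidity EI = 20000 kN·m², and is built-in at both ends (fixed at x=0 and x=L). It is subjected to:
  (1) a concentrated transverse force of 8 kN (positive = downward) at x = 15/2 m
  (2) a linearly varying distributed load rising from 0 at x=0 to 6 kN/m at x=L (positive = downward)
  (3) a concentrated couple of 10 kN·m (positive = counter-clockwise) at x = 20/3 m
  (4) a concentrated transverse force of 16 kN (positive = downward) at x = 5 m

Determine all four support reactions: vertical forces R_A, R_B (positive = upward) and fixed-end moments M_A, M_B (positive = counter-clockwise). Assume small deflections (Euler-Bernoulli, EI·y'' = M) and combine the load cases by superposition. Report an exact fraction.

R_A = 235/12 kN, M_A = 565/12 kN·m, R_B = 413/12 kN, M_B = -245/4 kN·m

Load 1 — point force P=8 kN at a=15/2 m (b=L-a=5/2):
  R_A = Pb²(3a+b)/L³ = 8·(5/2)²·(3·(15/2)+(5/2))/10³ = 5/4 kN
  M_A = Pab²/L² = 8·(15/2)·(5/2)²/10² = 15/4 kN·m
  R_B = Pa²(a+3b)/L³ = 8·(15/2)²·((15/2)+3·(5/2))/10³ = 27/4 kN
  M_B = -Pa²b/L² = -8·(15/2)²·(5/2)/10² = -45/4 kN·m
Load 2 — triangular load w₀=6 kN/m (0→w₀ over full span):
  R_A = 3w₀L/20 = 3·6·10/20 = 9 kN
  M_A = w₀L²/30 = 6·10²/30 = 20 kN·m
  R_B = 7w₀L/20 = 7·6·10/20 = 21 kN
  M_B = -w₀L²/20 = -6·10²/20 = -30 kN·m
Load 3 — applied couple M₀=10 kN·m at a=20/3 m (b=L-a=10/3):
  R_A = 6M₀ab/L³ = 6·10·(20/3)·(10/3)/10³ = 4/3 kN
  M_A = M₀b(2a-b)/L² = 10·(10/3)·(2·(20/3)-(10/3))/10² = 10/3 kN·m
  R_B = -6M₀ab/L³ = -6·10·(20/3)·(10/3)/10³ = -4/3 kN
  M_B = M₀a(2b-a)/L² = 10·(20/3)·(2·(10/3)-(20/3))/10² = 0 kN·m
Load 4 — point force P=16 kN at a=5 m (b=L-a=5):
  R_A = Pb²(3a+b)/L³ = 16·5²·(3·5+5)/10³ = 8 kN
  M_A = Pab²/L² = 16·5·5²/10² = 20 kN·m
  R_B = Pa²(a+3b)/L³ = 16·5²·(5+3·5)/10³ = 8 kN
  M_B = -Pa²b/L² = -16·5²·5/10² = -20 kN·m
Superposition: R_A = 235/12 kN, M_A = 565/12 kN·m, R_B = 413/12 kN, M_B = -245/4 kN·m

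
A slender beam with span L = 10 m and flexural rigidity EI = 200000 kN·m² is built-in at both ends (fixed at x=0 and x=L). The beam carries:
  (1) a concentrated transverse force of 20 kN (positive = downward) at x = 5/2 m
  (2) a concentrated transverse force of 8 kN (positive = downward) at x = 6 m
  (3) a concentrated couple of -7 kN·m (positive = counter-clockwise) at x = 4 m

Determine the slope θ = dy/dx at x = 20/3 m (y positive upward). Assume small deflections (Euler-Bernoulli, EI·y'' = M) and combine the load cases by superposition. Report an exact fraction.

θ(20/3) = 1141/9000000 rad

Load 1 — point force P=20 kN at a=5/2 m (b=L-a=15/2):
  θ_1 = Pa²(L-x)(2bL-(3b+a)(L-x))/(2L³EI)  [x>a] = 20·(5/2)²·(10-(20/3))·(2·(15/2)·10-(3·(15/2)+(5/2))·(10-(20/3)))/(2·10³·200000) = 1/14400 rad
Load 2 — point force P=8 kN at a=6 m (b=L-a=4):
  θ_2 = Pa²(L-x)(2bL-(3b+a)(L-x))/(2L³EI)  [x>a] = 8·6²·(10-(20/3))·(2·4·10-(3·4+6)·(10-(20/3)))/(2·10³·200000) = 3/62500 rad
Load 3 — applied couple M₀=-7 kN·m at a=4 m (b=L-a=6):
  θ_3 = (R_Ax²/2 - M_Ax - M₀(x-a))/EI  [x>a] with R_A=-126/125, M_A=-21/25 = ((-126/125)·(20/3)²/2 - (-21/25)·(20/3) - (-7)·((20/3)-4))/200000 = 7/750000 rad
Superposition: θ = Σ θ_i = 1141/9000000 rad ≈ 0.000127 rad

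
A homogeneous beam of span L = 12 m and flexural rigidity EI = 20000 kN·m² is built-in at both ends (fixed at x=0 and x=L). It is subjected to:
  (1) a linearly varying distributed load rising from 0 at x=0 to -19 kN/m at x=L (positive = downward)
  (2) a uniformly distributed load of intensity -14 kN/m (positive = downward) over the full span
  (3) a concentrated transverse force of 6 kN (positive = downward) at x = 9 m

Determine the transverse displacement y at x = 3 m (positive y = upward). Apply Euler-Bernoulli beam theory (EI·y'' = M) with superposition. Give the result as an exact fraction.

y(3) = 53919/1600000 m

Load 1 — triangular load w₀=-19 kN/m (0→w₀ over full span):
  y_1 = -w₀x²(L-x)²(x+2L)/(120LEI) = -(-19)·3²·(12-3)²·(3+2·12)/(120·12·20000) = 41553/3200000 m
Load 2 — uniform load w=-14 kN/m over full span:
  y_2 = -wx²(L-x)²/(24EI) = -(-14)·3²·(12-3)²/(24·20000) = 1701/80000 m
Load 3 — point force P=6 kN at a=9 m (b=L-a=3):
  y_3 = -Pb²x²(3aL-(3a+b)x)/(6L³EI)  [x≤a] = -6·3²·3²·(3·9·12-(3·9+3)·3)/(6·12³·20000) = -351/640000 m
Superposition: y = Σ y_i = 53919/1600000 m ≈ 0.033699 m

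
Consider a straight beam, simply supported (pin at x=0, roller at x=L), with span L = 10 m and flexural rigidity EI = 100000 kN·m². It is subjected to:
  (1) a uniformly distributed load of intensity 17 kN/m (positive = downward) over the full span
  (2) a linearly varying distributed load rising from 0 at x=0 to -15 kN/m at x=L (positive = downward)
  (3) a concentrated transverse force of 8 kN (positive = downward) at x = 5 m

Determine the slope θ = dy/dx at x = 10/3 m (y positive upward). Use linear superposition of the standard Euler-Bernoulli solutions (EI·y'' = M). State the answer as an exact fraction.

Load 1 — uniform load w=17 kN/m over full span:
  θ_1 = -w(L³-6Lx²+4x³)/(24EI) = -17·(10³-6·10·(10/3)²+4·(10/3)³)/(24·100000) = -221/64800 rad
Load 2 — triangular load w₀=-15 kN/m (0→w₀ over full span):
  θ_2 = -w₀(7L⁴-30L²x²+15x⁴)/(360LEI) = -(-15)·(7·10⁴-30·10²·(10/3)²+15·(10/3)⁴)/(360·10·100000) = 13/8100 rad
Load 3 — point force P=8 kN at a=5 m (b=L-a=5):
  θ_3 = -Pb(L²-b²-3x²)/(6LEI)  [x≤a] = -8·5·(10²-5²-3·(10/3)²)/(6·10·100000) = -1/3600 rad
Superposition: θ = Σ θ_i = -1/480 rad ≈ -0.002083 rad

θ(10/3) = -1/480 rad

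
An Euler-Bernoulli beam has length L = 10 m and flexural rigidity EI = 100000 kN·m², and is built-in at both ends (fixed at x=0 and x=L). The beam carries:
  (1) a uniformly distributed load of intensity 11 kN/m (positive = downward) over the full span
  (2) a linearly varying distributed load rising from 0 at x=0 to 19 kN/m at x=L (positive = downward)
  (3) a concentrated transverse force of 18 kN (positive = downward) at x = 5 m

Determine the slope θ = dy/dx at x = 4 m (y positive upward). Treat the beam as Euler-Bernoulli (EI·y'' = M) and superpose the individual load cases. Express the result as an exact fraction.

θ(4) = -269/250000 rad

Load 1 — uniform load w=11 kN/m over full span:
  θ_1 = -wx(L-x)(L-2x)/(12EI) = -11·4·(10-4)·(10-2·4)/(12·100000) = -11/25000 rad
Load 2 — triangular load w₀=19 kN/m (0→w₀ over full span):
  θ_2 = -w₀(2x(L-x)(L-2x)(x+2L)+x²(L-x)²)/(120LEI) = -19·(2·4·(10-4)·(10-2·4)·(4+2·10)+4²·(10-4)²)/(120·10·100000) = -57/125000 rad
Load 3 — point force P=18 kN at a=5 m (b=L-a=5):
  θ_3 = -Pb²x(2aL-(3a+b)x)/(2L³EI)  [x≤a] = -18·5²·4·(2·5·10-(3·5+5)·4)/(2·10³·100000) = -9/50000 rad
Superposition: θ = Σ θ_i = -269/250000 rad ≈ -0.001076 rad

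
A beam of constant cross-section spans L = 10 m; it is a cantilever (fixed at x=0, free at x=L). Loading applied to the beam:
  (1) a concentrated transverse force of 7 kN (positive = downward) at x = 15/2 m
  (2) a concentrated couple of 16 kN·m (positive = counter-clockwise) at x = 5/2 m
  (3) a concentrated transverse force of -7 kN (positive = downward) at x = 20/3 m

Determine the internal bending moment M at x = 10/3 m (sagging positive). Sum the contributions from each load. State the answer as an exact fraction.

Load 1 — point force P=7 kN at a=15/2 m (b=L-a=5/2):
  M_1 = -P(a-x)  [x≤a] = -7·((15/2)-(10/3)) = -175/6 kN·m
Load 2 — applied couple M₀=16 kN·m at a=5/2 m (b=L-a=15/2):
  M_2 = 0  [x>a] = 0 kN·m
Load 3 — point force P=-7 kN at a=20/3 m (b=L-a=10/3):
  M_3 = -P(a-x)  [x≤a] = -(-7)·((20/3)-(10/3)) = 70/3 kN·m
Superposition: M = Σ M_i = -35/6 kN·m ≈ -5.833333 kN·m

M(10/3) = -35/6 kN·m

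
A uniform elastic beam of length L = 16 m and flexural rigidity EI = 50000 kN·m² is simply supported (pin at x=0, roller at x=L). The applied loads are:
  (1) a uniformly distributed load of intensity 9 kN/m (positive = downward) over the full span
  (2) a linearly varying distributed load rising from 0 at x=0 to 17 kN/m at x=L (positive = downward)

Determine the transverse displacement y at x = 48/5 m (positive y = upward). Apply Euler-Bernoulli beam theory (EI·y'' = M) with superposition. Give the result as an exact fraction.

Load 1 — uniform load w=9 kN/m over full span:
  y_1 = -wx(L³-2Lx²+x³)/(24EI) = -9·(48/5)·(16³-2·16·(48/5)²+(48/5)³)/(24·50000) = -285696/1953125 m
Load 2 — triangular load w₀=17 kN/m (0→w₀ over full span):
  y_2 = -w₀x(7L⁴-10L²x²+3x⁴)/(360LEI) = -17·(48/5)·(7·16⁴-10·16²·(48/5)²+3·(48/5)⁴)/(360·16·50000) = -20611072/146484375 m
Superposition: y = Σ y_i = -42038272/146484375 m ≈ -0.286981 m

y(48/5) = -42038272/146484375 m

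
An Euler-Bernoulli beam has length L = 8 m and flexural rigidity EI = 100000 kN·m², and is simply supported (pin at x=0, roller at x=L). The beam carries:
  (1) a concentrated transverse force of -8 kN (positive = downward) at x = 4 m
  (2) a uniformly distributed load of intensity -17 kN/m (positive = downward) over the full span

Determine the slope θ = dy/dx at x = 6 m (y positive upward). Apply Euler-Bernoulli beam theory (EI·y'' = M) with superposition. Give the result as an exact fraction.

Load 1 — point force P=-8 kN at a=4 m (b=L-a=4):
  θ_1 = -Pa(2L²-6Lx+3x²+a²)/(6LEI)  [x>a] = -(-8)·4·(2·8²-6·8·6+3·6²+4²)/(6·8·100000) = -3/12500 rad
Load 2 — uniform load w=-17 kN/m over full span:
  θ_2 = -w(L³-6Lx²+4x³)/(24EI) = -(-17)·(8³-6·8·6²+4·6³)/(24·100000) = -187/75000 rad
Superposition: θ = Σ θ_i = -41/15000 rad ≈ -0.002733 rad

θ(6) = -41/15000 rad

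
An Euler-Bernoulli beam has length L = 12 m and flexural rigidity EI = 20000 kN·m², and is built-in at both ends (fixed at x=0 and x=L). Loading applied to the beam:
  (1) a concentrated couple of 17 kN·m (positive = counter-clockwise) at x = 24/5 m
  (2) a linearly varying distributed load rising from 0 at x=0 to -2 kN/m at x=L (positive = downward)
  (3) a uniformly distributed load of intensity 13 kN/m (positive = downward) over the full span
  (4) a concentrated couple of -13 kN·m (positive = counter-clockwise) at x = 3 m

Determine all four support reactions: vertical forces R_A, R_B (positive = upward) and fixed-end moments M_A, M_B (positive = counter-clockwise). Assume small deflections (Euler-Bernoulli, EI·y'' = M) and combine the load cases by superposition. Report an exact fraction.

Load 1 — applied couple M₀=17 kN·m at a=24/5 m (b=L-a=36/5):
  R_A = 6M₀ab/L³ = 6·17·(24/5)·(36/5)/12³ = 51/25 kN
  M_A = M₀b(2a-b)/L² = 17·(36/5)·(2·(24/5)-(36/5))/12² = 51/25 kN·m
  R_B = -6M₀ab/L³ = -6·17·(24/5)·(36/5)/12³ = -51/25 kN
  M_B = M₀a(2b-a)/L² = 17·(24/5)·(2·(36/5)-(24/5))/12² = 136/25 kN·m
Load 2 — triangular load w₀=-2 kN/m (0→w₀ over full span):
  R_A = 3w₀L/20 = 3·(-2)·12/20 = -18/5 kN
  M_A = w₀L²/30 = (-2)·12²/30 = -48/5 kN·m
  R_B = 7w₀L/20 = 7·(-2)·12/20 = -42/5 kN
  M_B = -w₀L²/20 = -(-2)·12²/20 = 72/5 kN·m
Load 3 — uniform load w=13 kN/m over full span:
  R_A = wL/2 = 13·12/2 = 78 kN
  M_A = wL²/12 = 13·12²/12 = 156 kN·m
  R_B = wL/2 = 13·12/2 = 78 kN
  M_B = -wL²/12 = -13·12²/12 = -156 kN·m
Load 4 — applied couple M₀=-13 kN·m at a=3 m (b=L-a=9):
  R_A = 6M₀ab/L³ = 6·(-13)·3·9/12³ = -39/32 kN
  M_A = M₀b(2a-b)/L² = (-13)·9·(2·3-9)/12² = 39/16 kN·m
  R_B = -6M₀ab/L³ = -6·(-13)·3·9/12³ = 39/32 kN
  M_B = M₀a(2b-a)/L² = (-13)·3·(2·9-3)/12² = -65/16 kN·m
Superposition: R_A = 60177/800 kN, M_A = 60351/400 kN·m, R_B = 55023/800 kN, M_B = -56089/400 kN·m

R_A = 60177/800 kN, M_A = 60351/400 kN·m, R_B = 55023/800 kN, M_B = -56089/400 kN·m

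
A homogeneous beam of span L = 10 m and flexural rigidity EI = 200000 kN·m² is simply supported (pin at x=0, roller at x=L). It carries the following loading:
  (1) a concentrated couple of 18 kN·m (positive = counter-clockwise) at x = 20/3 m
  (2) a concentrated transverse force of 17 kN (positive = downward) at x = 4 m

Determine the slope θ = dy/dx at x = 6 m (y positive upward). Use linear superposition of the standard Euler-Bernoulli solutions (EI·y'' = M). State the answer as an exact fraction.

θ(6) = 133/500000 rad

Load 1 — applied couple M₀=18 kN·m at a=20/3 m (b=L-a=10/3):
  θ_1 = (M₀x²/(2L)+C₁)/EI  [x≤a] with C₁=M₀(3b²-L²)/(6L)=-20 = (18·6²/(2·10)+(-20))/200000 = 31/500000 rad
Load 2 — point force P=17 kN at a=4 m (b=L-a=6):
  θ_2 = -Pa(2L²-6Lx+3x²+a²)/(6LEI)  [x>a] = -17·4·(2·10²-6·10·6+3·6²+4²)/(6·10·200000) = 51/250000 rad
Superposition: θ = Σ θ_i = 133/500000 rad ≈ 0.000266 rad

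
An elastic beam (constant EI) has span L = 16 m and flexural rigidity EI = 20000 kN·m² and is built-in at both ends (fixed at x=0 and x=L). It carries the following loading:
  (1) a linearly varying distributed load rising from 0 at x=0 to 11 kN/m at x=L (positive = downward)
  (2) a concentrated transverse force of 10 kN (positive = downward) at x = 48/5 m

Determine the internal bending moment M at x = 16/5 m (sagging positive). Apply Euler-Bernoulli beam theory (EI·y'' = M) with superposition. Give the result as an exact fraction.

Load 1 — triangular load w₀=11 kN/m (0→w₀ over full span):
  M_1 = 3w₀Lx/20 - w₀L²/30 - w₀x³/(6L) = 3·11·16·(16/5)/20 - 11·16²/30 - 11·(16/5)³/(6·16) = -4928/375 kN·m
Load 2 — point force P=10 kN at a=48/5 m (b=L-a=32/5):
  M_2 = Pb²(3a+b)x/L³ - Pab²/L²  [x≤a] = 10·(32/5)²·(3·(48/5)+(32/5))·(16/5)/16³ - 10·(48/5)·(32/5)²/16² = -512/125 kN·m
Superposition: M = Σ M_i = -6464/375 kN·m ≈ -17.237333 kN·m

M(16/5) = -6464/375 kN·m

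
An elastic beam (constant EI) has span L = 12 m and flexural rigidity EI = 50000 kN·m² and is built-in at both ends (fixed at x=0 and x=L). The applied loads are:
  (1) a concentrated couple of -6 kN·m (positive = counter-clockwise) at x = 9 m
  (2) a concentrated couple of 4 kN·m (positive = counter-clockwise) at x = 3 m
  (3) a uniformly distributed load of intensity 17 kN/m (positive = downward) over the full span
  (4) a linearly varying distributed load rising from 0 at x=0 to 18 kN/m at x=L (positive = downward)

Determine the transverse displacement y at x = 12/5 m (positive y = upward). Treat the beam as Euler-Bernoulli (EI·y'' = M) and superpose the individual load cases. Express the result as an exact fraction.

y(12/5) = -8500977/781250000 m

Load 1 — applied couple M₀=-6 kN·m at a=9 m (b=L-a=3):
  y_1 = (R_Ax³/6 - M_Ax²/2)/EI  [x≤a] with R_A=-9/16, M_A=-15/8 = ((-9/16)·(12/5)³/6 - (-15/8)·(12/5)²/2)/50000 = 513/6250000 m
Load 2 — applied couple M₀=4 kN·m at a=3 m (b=L-a=9):
  y_2 = (R_Ax³/6 - M_Ax²/2)/EI  [x≤a] with R_A=3/8, M_A=-3/4 = ((3/8)·(12/5)³/6 - (-3/4)·(12/5)²/2)/50000 = 189/3125000 m
Load 3 — uniform load w=17 kN/m over full span:
  y_3 = -wx²(L-x)²/(24EI) = -17·(12/5)²·(12-(12/5))²/(24·50000) = -14688/1953125 m
Load 4 — triangular load w₀=18 kN/m (0→w₀ over full span):
  y_4 = -w₀x²(L-x)²(x+2L)/(120LEI) = -18·(12/5)²·(12-(12/5))²·((12/5)+2·12)/(120·12·50000) = -171072/48828125 m
Superposition: y = Σ y_i = -8500977/781250000 m ≈ -0.010881 m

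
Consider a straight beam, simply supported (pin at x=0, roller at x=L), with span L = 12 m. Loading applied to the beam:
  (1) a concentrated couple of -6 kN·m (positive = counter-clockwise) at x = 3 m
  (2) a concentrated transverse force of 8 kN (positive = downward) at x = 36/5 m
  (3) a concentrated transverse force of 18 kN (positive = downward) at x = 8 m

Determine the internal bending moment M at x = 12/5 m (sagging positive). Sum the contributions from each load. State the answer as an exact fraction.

M(12/5) = 522/25 kN·m

Load 1 — applied couple M₀=-6 kN·m at a=3 m (b=L-a=9):
  M_1 = M₀x/L  [x≤a] = (-6)·(12/5)/12 = -6/5 kN·m
Load 2 — point force P=8 kN at a=36/5 m (b=L-a=24/5):
  M_2 = Pbx/L  [x≤a] = 8·(24/5)·(12/5)/12 = 192/25 kN·m
Load 3 — point force P=18 kN at a=8 m (b=L-a=4):
  M_3 = Pbx/L  [x≤a] = 18·4·(12/5)/12 = 72/5 kN·m
Superposition: M = Σ M_i = 522/25 kN·m ≈ 20.880000 kN·m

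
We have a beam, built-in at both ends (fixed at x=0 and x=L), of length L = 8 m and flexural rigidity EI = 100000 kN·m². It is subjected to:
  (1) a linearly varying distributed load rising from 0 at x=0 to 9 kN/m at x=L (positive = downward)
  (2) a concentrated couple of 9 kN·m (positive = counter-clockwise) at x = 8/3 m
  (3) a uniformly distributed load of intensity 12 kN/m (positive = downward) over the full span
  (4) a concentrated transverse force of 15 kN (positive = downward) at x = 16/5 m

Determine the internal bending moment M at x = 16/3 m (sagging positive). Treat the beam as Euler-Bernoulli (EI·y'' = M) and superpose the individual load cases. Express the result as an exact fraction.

Load 1 — triangular load w₀=9 kN/m (0→w₀ over full span):
  M_1 = 3w₀Lx/20 - w₀L²/30 - w₀x³/(6L) = 3·9·8·(16/3)/20 - 9·8²/30 - 9·(16/3)³/(6·8) = 448/45 kN·m
Load 2 — applied couple M₀=9 kN·m at a=8/3 m (b=L-a=16/3):
  M_2 = R_Ax - M_A - M₀  [x>a] with R_A=3/2, M_A=0 = (3/2)·(16/3) - 0 - 9 = -1 kN·m
Load 3 — uniform load w=12 kN/m over full span:
  M_3 = wLx/2 - wL²/12 - wx²/2 = 12·8·(16/3)/2 - 12·8²/12 - 12·(16/3)²/2 = 64/3 kN·m
Load 4 — point force P=15 kN at a=16/5 m (b=L-a=24/5):
  M_4 = Pa²(a+3b)(L-x)/L³ - Pa²b/L²  [x>a] = 15·(16/5)²·((16/5)+3·(24/5))·(8-(16/3))/8³ - 15·(16/5)²·(24/5)/8² = 64/25 kN·m
Superposition: M = Σ M_i = 7391/225 kN·m ≈ 32.848889 kN·m

M(16/3) = 7391/225 kN·m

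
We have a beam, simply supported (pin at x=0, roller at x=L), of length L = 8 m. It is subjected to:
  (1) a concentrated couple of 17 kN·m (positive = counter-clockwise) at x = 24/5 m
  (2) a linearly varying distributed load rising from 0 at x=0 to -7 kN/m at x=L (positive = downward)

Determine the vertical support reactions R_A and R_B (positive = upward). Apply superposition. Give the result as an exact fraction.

Load 1 — applied couple M₀=17 kN·m at a=24/5 m (b=L-a=16/5):
  R_A = M₀/L = 17/8 kN
  R_B = -M₀/L = -17/8 kN
Load 2 — triangular load w₀=-7 kN/m (0→w₀ over full span):
  R_A = w₀L/6 = (-7)·8/6 = -28/3 kN
  R_B = w₀L/3 = (-7)·8/3 = -56/3 kN
Superposition: R_A = -173/24 kN, R_B = -499/24 kN

R_A = -173/24 kN, R_B = -499/24 kN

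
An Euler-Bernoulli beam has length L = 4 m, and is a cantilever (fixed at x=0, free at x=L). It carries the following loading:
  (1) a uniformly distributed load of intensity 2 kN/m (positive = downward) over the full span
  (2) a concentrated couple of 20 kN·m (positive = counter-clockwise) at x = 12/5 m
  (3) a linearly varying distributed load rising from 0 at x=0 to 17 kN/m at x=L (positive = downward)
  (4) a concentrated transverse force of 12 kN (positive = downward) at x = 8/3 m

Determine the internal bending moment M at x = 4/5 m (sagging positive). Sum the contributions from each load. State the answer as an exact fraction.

Load 1 — uniform load w=2 kN/m over full span:
  M_1 = -w(L-x)²/2 = -2·(4-(4/5))²/2 = -256/25 kN·m
Load 2 — applied couple M₀=20 kN·m at a=12/5 m (b=L-a=8/5):
  M_2 = M₀  [x≤a] = 20 = 20 kN·m
Load 3 — triangular load w₀=17 kN/m (0→w₀ over full span):
  M_3 = w₀Lx/2 - w₀L²/3 - w₀x³/(6L) = 17·4·(4/5)/2 - 17·4²/3 - 17·(4/5)³/(6·4) = -23936/375 kN·m
Load 4 — point force P=12 kN at a=8/3 m (b=L-a=4/3):
  M_4 = -P(a-x)  [x≤a] = -12·((8/3)-(4/5)) = -112/5 kN·m
Superposition: M = Σ M_i = -28676/375 kN·m ≈ -76.469333 kN·m

M(4/5) = -28676/375 kN·m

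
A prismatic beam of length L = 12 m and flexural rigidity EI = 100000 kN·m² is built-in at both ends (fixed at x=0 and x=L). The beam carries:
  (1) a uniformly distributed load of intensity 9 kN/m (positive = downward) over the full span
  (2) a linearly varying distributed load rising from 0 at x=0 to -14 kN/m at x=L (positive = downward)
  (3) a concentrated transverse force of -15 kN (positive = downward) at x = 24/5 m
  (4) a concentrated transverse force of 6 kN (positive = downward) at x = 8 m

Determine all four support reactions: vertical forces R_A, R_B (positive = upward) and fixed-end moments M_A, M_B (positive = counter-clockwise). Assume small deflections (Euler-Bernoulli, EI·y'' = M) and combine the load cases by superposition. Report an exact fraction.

Load 1 — uniform load w=9 kN/m over full span:
  R_A = wL/2 = 9·12/2 = 54 kN
  M_A = wL²/12 = 9·12²/12 = 108 kN·m
  R_B = wL/2 = 9·12/2 = 54 kN
  M_B = -wL²/12 = -9·12²/12 = -108 kN·m
Load 2 — triangular load w₀=-14 kN/m (0→w₀ over full span):
  R_A = 3w₀L/20 = 3·(-14)·12/20 = -126/5 kN
  M_A = w₀L²/30 = (-14)·12²/30 = -336/5 kN·m
  R_B = 7w₀L/20 = 7·(-14)·12/20 = -294/5 kN
  M_B = -w₀L²/20 = -(-14)·12²/20 = 504/5 kN·m
Load 3 — point force P=-15 kN at a=24/5 m (b=L-a=36/5):
  R_A = Pb²(3a+b)/L³ = (-15)·(36/5)²·(3·(24/5)+(36/5))/12³ = -243/25 kN
  M_A = Pab²/L² = (-15)·(24/5)·(36/5)²/12² = -648/25 kN·m
  R_B = Pa²(a+3b)/L³ = (-15)·(24/5)²·((24/5)+3·(36/5))/12³ = -132/25 kN
  M_B = -Pa²b/L² = -(-15)·(24/5)²·(36/5)/12² = 432/25 kN·m
Load 4 — point force P=6 kN at a=8 m (b=L-a=4):
  R_A = Pb²(3a+b)/L³ = 6·4²·(3·8+4)/12³ = 14/9 kN
  M_A = Pab²/L² = 6·8·4²/12² = 16/3 kN·m
  R_B = Pa²(a+3b)/L³ = 6·8²·(8+3·4)/12³ = 40/9 kN
  M_B = -Pa²b/L² = -6·8²·4/12² = -32/3 kN·m
Superposition: R_A = 4643/225 kN, M_A = 1516/75 kN·m, R_B = -1268/225 kN, M_B = -44/75 kN·m

R_A = 4643/225 kN, M_A = 1516/75 kN·m, R_B = -1268/225 kN, M_B = -44/75 kN·m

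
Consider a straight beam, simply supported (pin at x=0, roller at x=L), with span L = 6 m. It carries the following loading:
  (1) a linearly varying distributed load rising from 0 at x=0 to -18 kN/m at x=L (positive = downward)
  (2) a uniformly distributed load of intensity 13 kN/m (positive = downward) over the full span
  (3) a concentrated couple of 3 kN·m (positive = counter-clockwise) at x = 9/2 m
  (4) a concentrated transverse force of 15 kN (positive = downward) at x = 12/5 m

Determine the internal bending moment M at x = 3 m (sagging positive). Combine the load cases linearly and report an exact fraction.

Load 1 — triangular load w₀=-18 kN/m (0→w₀ over full span):
  M_1 = w₀Lx/6 - w₀x³/(6L) = (-18)·6·3/6 - (-18)·3³/(6·6) = -81/2 kN·m
Load 2 — uniform load w=13 kN/m over full span:
  M_2 = wx(L-x)/2 = 13·3·(6-3)/2 = 117/2 kN·m
Load 3 — applied couple M₀=3 kN·m at a=9/2 m (b=L-a=3/2):
  M_3 = M₀x/L  [x≤a] = 3·3/6 = 3/2 kN·m
Load 4 — point force P=15 kN at a=12/5 m (b=L-a=18/5):
  M_4 = Pa(L-x)/L  [x>a] = 15·(12/5)·(6-3)/6 = 18 kN·m
Superposition: M = Σ M_i = 75/2 kN·m ≈ 37.500000 kN·m

M(3) = 75/2 kN·m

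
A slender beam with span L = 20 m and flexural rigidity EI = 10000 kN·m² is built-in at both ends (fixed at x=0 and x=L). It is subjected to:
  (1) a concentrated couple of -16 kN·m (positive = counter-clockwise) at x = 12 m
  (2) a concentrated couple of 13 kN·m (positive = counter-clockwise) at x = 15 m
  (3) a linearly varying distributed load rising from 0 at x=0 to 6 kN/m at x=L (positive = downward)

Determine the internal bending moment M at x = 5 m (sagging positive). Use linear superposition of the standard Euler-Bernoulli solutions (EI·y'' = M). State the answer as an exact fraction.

Load 1 — applied couple M₀=-16 kN·m at a=12 m (b=L-a=8):
  M_1 = R_Ax - M_A  [x≤a] with R_A=-144/125, M_A=-128/25 = (-144/125)·5 - (-128/25) = -16/25 kN·m
Load 2 — applied couple M₀=13 kN·m at a=15 m (b=L-a=5):
  M_2 = R_Ax - M_A  [x≤a] with R_A=117/160, M_A=65/16 = (117/160)·5 - (65/16) = -13/32 kN·m
Load 3 — triangular load w₀=6 kN/m (0→w₀ over full span):
  M_3 = 3w₀Lx/20 - w₀L²/30 - w₀x³/(6L) = 3·6·20·5/20 - 6·20²/30 - 6·5³/(6·20) = 15/4 kN·m
Superposition: M = Σ M_i = 2163/800 kN·m ≈ 2.703750 kN·m

M(5) = 2163/800 kN·m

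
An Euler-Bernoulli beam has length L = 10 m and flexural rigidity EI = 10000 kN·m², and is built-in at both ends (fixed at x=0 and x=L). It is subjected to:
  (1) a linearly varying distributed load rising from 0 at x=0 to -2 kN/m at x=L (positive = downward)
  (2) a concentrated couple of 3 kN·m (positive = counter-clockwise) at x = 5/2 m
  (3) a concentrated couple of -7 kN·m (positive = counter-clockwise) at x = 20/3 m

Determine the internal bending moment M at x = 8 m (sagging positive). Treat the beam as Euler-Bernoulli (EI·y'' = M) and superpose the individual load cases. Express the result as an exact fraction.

M(8) = 149/80 kN·m

Load 1 — triangular load w₀=-2 kN/m (0→w₀ over full span):
  M_1 = 3w₀Lx/20 - w₀L²/30 - w₀x³/(6L) = 3·(-2)·10·8/20 - (-2)·10²/30 - (-2)·8³/(6·10) = -4/15 kN·m
Load 2 — applied couple M₀=3 kN·m at a=5/2 m (b=L-a=15/2):
  M_2 = R_Ax - M_A - M₀  [x>a] with R_A=27/80, M_A=-9/16 = (27/80)·8 - (-9/16) - 3 = 21/80 kN·m
Load 3 — applied couple M₀=-7 kN·m at a=20/3 m (b=L-a=10/3):
  M_3 = R_Ax - M_A - M₀  [x>a] with R_A=-14/15, M_A=-7/3 = (-14/15)·8 - (-7/3) - (-7) = 28/15 kN·m
Superposition: M = Σ M_i = 149/80 kN·m ≈ 1.862500 kN·m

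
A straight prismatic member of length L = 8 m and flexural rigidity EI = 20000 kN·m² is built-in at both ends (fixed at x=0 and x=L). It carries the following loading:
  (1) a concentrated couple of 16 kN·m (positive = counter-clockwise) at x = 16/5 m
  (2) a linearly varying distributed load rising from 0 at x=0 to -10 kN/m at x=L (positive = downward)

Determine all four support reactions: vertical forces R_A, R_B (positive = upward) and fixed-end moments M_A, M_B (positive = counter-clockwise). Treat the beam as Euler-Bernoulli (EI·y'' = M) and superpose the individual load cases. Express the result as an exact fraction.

R_A = -228/25 kN, M_A = -1456/75 kN·m, R_B = -772/25 kN, M_B = 928/25 kN·m

Load 1 — applied couple M₀=16 kN·m at a=16/5 m (b=L-a=24/5):
  R_A = 6M₀ab/L³ = 6·16·(16/5)·(24/5)/8³ = 72/25 kN
  M_A = M₀b(2a-b)/L² = 16·(24/5)·(2·(16/5)-(24/5))/8² = 48/25 kN·m
  R_B = -6M₀ab/L³ = -6·16·(16/5)·(24/5)/8³ = -72/25 kN
  M_B = M₀a(2b-a)/L² = 16·(16/5)·(2·(24/5)-(16/5))/8² = 128/25 kN·m
Load 2 — triangular load w₀=-10 kN/m (0→w₀ over full span):
  R_A = 3w₀L/20 = 3·(-10)·8/20 = -12 kN
  M_A = w₀L²/30 = (-10)·8²/30 = -64/3 kN·m
  R_B = 7w₀L/20 = 7·(-10)·8/20 = -28 kN
  M_B = -w₀L²/20 = -(-10)·8²/20 = 32 kN·m
Superposition: R_A = -228/25 kN, M_A = -1456/75 kN·m, R_B = -772/25 kN, M_B = 928/25 kN·m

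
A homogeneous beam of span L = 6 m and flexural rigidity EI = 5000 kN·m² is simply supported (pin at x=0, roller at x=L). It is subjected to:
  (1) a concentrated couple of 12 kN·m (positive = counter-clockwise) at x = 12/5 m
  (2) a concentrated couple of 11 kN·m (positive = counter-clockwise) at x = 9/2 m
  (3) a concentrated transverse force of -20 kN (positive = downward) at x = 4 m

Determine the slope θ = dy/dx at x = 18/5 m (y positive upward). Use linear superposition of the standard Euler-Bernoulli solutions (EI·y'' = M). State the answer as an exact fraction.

θ(18/5) = -3731/3600000 rad

Load 1 — applied couple M₀=12 kN·m at a=12/5 m (b=L-a=18/5):
  θ_1 = (M₀x²/(2L)-M₀(x-a)+C₁)/EI  [x>a] with C₁=M₀(3b²-L²)/(6L)=24/25 = (12·(18/5)²/(2·6)-12·((18/5)-(12/5))+(24/25))/5000 = -3/31250 rad
Load 2 — applied couple M₀=11 kN·m at a=9/2 m (b=L-a=3/2):
  θ_2 = (M₀x²/(2L)+C₁)/EI  [x≤a] with C₁=M₀(3b²-L²)/(6L)=-143/16 = (11·(18/5)²/(2·6)+(-143/16))/5000 = 1177/2000000 rad
Load 3 — point force P=-20 kN at a=4 m (b=L-a=2):
  θ_3 = -Pb(L²-b²-3x²)/(6LEI)  [x≤a] = -(-20)·2·(6²-2²-3·(18/5)²)/(6·6·5000) = -43/28125 rad
Superposition: θ = Σ θ_i = -3731/3600000 rad ≈ -0.001036 rad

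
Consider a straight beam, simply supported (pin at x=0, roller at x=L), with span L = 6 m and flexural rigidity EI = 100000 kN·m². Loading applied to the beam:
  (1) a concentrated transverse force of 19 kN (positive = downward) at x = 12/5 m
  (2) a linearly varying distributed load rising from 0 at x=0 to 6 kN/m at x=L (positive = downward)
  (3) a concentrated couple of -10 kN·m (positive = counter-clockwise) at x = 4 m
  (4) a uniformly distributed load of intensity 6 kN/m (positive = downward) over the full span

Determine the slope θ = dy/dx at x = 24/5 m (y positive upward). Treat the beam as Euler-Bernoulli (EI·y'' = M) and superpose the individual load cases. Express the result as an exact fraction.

Load 1 — point force P=19 kN at a=12/5 m (b=L-a=18/5):
  θ_1 = -Pa(2L²-6Lx+3x²+a²)/(6LEI)  [x>a] = -19·(12/5)·(2·6²-6·6·(24/5)+3·(24/5)²+(12/5)²)/(6·6·100000) = 513/1562500 rad
Load 2 — triangular load w₀=6 kN/m (0→w₀ over full span):
  θ_2 = -w₀(7L⁴-30L²x²+15x⁴)/(360LEI) = -6·(7·6⁴-30·6²·(24/5)²+15·(24/5)⁴)/(360·6·100000) = 6813/31250000 rad
Load 3 — applied couple M₀=-10 kN·m at a=4 m (b=L-a=2):
  θ_3 = (M₀x²/(2L)-M₀(x-a)+C₁)/EI  [x>a] with C₁=M₀(3b²-L²)/(6L)=20/3 = ((-10)·(24/5)²/(2·6)-(-10)·((24/5)-4)+(20/3))/100000 = -17/375000 rad
Load 4 — uniform load w=6 kN/m over full span:
  θ_4 = -w(L³-6Lx²+4x³)/(24EI) = -6·(6³-6·6·(24/5)²+4·(24/5)³)/(24·100000) = 2673/6250000 rad
Superposition: θ = Σ θ_i = 10883/11718750 rad ≈ 0.000929 rad

θ(24/5) = 10883/11718750 rad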